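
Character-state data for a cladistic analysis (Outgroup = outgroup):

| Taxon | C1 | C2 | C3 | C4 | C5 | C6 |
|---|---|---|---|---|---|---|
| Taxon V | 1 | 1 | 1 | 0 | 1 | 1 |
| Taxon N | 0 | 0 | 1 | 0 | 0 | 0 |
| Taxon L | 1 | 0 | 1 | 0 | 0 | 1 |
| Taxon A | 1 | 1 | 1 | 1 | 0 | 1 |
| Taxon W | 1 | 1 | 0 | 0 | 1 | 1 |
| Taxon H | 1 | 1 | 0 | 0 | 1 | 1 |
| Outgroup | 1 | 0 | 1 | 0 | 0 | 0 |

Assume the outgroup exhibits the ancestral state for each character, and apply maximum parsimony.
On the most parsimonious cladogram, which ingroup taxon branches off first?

Taxon N

Character polarity is set by the outgroup: the derived state is whichever differs from the outgroup's state, so for C1, C3 the derived state is '0', and for the remaining characters it is '1'.
C1 (derived state '0') is unique to Taxon N (autapomorphy; uninformative for grouping).
C2 (derived state '1') is shared by Taxon A, Taxon H, Taxon V, and Taxon W — a synapomorphy uniting that clade.
C3: derived state '0' in Taxon H and Taxon W only — synapomorphy for {Taxon H, Taxon W}.
C4 (derived state '1') is unique to Taxon A (autapomorphy; uninformative for grouping).
C5 (derived state '1') is shared by Taxon H, Taxon V, and Taxon W — a synapomorphy uniting that clade.
C6 (derived state '1') is shared by Taxon A, Taxon H, Taxon L, Taxon V, and Taxon W — a synapomorphy uniting that clade.
Most parsimonious ingroup topology: ((((Taxon V,(Taxon W,Taxon H)),Taxon A),Taxon L),Taxon N).
Taxon N is sister to the clade containing all other ingroup taxa, so it is the earliest-diverging (most basal) ingroup lineage.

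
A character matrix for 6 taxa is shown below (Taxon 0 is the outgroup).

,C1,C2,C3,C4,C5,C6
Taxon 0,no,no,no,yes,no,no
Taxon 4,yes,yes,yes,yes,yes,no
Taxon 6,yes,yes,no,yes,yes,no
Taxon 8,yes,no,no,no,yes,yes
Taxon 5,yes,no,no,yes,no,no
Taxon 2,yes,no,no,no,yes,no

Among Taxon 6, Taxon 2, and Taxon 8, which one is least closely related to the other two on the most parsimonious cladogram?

Character polarity is set by the outgroup: the derived state is whichever differs from the outgroup's state, so for C4 the derived state is 'no', and for the remaining characters it is 'yes'.
All ingroup taxa share the derived state 'yes' for C1; it defines the ingroup but does not resolve relationships within it.
C2: derived state 'yes' in Taxon 4 and Taxon 6 only — synapomorphy for {Taxon 4, Taxon 6}.
C3 (derived state 'yes') is unique to Taxon 4 (autapomorphy; uninformative for grouping).
Only Taxon 2 and Taxon 8 show the derived state 'no' for C4, supporting them as a clade.
Only Taxon 2, Taxon 4, Taxon 6, and Taxon 8 show the derived state 'yes' for C5, supporting them as a clade.
C6: derived state 'yes' in Taxon 8 only — an autapomorphy, so it tells us nothing about relationships among taxa.
Most parsimonious ingroup topology: (((Taxon 4,Taxon 6),(Taxon 8,Taxon 2)),Taxon 5).
Taxon 2 and Taxon 8 share a more recent common ancestor with each other than either does with Taxon 6, so Taxon 6 is the least closely related of the three.

Taxon 6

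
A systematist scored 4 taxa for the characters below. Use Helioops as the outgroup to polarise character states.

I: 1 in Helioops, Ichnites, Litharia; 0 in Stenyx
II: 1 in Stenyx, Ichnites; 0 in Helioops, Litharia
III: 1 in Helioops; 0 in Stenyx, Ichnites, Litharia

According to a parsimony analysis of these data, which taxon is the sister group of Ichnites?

Stenyx

Character polarity is set by the outgroup: the derived state is whichever differs from the outgroup's state, so for I, III the derived state is '0', and for the remaining characters it is '1'.
I (derived state '0') is unique to Stenyx (autapomorphy; uninformative for grouping).
II (derived state '1') is shared by Ichnites and Stenyx — a synapomorphy uniting that clade.
All ingroup taxa share the derived state '0' for III; it defines the ingroup but does not resolve relationships within it.
Most parsimonious ingroup topology: ((Stenyx,Ichnites),Litharia).
Ichnites and Stenyx form a cherry on this tree, so they are sister taxa.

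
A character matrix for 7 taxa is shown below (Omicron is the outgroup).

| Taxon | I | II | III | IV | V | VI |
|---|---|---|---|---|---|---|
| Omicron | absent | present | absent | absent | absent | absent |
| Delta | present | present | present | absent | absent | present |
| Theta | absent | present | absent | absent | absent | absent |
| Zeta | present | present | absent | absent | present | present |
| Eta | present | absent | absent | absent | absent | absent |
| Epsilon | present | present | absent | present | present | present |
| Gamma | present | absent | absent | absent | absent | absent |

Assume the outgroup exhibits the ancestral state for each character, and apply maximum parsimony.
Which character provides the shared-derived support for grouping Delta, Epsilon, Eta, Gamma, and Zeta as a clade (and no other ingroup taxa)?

Character polarity is set by the outgroup: the derived state is whichever differs from the outgroup's state, so for II the derived state is 'absent', and for the remaining characters it is 'present'.
Only Delta, Epsilon, Eta, Gamma, and Zeta show the derived state 'present' for I, supporting them as a clade.
Only Eta and Gamma show the derived state 'absent' for II, supporting them as a clade.
III (derived state 'present') is unique to Delta (autapomorphy; uninformative for grouping).
IV (derived state 'present') is unique to Epsilon (autapomorphy; uninformative for grouping).
V (derived state 'present') is shared by Epsilon and Zeta — a synapomorphy uniting that clade.
VI (derived state 'present') is shared by Delta, Epsilon, and Zeta — a synapomorphy uniting that clade.
Most parsimonious ingroup topology: (((Delta,(Zeta,Epsilon)),(Eta,Gamma)),Theta).
The clade {Delta, Epsilon, Eta, Gamma, Zeta} is supported by I: its derived state 'present' occurs in exactly those taxa and in no other taxon (including the outgroup).

I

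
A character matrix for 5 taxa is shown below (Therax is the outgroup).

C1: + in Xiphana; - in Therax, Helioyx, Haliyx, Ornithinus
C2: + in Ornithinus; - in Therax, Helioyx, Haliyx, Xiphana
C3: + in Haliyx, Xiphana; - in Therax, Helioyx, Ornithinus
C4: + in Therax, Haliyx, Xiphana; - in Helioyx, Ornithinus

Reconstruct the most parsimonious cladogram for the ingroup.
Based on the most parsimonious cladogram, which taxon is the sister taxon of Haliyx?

Character polarity is set by the outgroup: the derived state is whichever differs from the outgroup's state, so for C4 the derived state is '-', and for the remaining characters it is '+'.
C1 (derived state '+') is unique to Xiphana (autapomorphy; uninformative for grouping).
C2 (derived state '+') is unique to Ornithinus (autapomorphy; uninformative for grouping).
C3: derived state '+' in Haliyx and Xiphana only — synapomorphy for {Haliyx, Xiphana}.
C4 (derived state '-') is shared by Helioyx and Ornithinus — a synapomorphy uniting that clade.
Most parsimonious ingroup topology: ((Helioyx,Ornithinus),(Haliyx,Xiphana)).
Haliyx and Xiphana form a cherry on this tree, so they are sister taxa.

Xiphana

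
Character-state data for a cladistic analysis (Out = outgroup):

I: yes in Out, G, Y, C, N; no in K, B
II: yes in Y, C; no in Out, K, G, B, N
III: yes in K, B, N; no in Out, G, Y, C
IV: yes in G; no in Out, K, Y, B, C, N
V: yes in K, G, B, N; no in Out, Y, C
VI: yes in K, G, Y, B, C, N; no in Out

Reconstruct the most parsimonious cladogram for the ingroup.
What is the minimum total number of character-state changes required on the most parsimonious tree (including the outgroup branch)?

6

Character polarity is set by the outgroup: the derived state is whichever differs from the outgroup's state, so for I the derived state is 'no', and for the remaining characters it is 'yes'.
I: derived state 'no' in B and K only — synapomorphy for {B, K}.
Only C and Y show the derived state 'yes' for II, supporting them as a clade.
III: derived state 'yes' in B, K, and N only — synapomorphy for {B, K, N}.
IV (derived state 'yes') is unique to G (autapomorphy; uninformative for grouping).
V: derived state 'yes' in B, G, K, and N only — synapomorphy for {B, G, K, N}.
VI (derived state 'yes') is shared by all ingroup taxa — unites the whole ingroup.
Most parsimonious ingroup topology: ((((K,B),N),G),(Y,C)).
Changes per character on this tree: I: 1; II: 1; III: 1; IV: 1; V: 1; VI: 1.
Total = 6.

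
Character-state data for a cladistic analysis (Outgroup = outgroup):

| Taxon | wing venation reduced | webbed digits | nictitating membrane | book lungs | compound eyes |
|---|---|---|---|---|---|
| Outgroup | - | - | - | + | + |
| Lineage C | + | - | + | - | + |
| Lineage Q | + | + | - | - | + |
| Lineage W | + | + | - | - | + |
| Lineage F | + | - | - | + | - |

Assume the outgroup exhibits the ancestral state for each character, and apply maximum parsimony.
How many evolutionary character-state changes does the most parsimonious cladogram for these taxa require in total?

5

Character polarity is set by the outgroup: the derived state is whichever differs from the outgroup's state, so for book lungs, compound eyes the derived state is '-', and for the remaining characters it is '+'.
wing venation reduced (derived state '+') is shared by all ingroup taxa — unites the whole ingroup.
Only Lineage Q and Lineage W show the derived state '+' for webbed digits, supporting them as a clade.
nictitating membrane (derived state '+') is unique to Lineage C (autapomorphy; uninformative for grouping).
book lungs: derived state '-' in Lineage C, Lineage Q, and Lineage W only — synapomorphy for {Lineage C, Lineage Q, Lineage W}.
compound eyes (derived state '-') is unique to Lineage F (autapomorphy; uninformative for grouping).
Most parsimonious ingroup topology: ((Lineage C,(Lineage Q,Lineage W)),Lineage F).
Changes per character on this tree: wing venation reduced: 1; webbed digits: 1; nictitating membrane: 1; book lungs: 1; compound eyes: 1.
Total = 5.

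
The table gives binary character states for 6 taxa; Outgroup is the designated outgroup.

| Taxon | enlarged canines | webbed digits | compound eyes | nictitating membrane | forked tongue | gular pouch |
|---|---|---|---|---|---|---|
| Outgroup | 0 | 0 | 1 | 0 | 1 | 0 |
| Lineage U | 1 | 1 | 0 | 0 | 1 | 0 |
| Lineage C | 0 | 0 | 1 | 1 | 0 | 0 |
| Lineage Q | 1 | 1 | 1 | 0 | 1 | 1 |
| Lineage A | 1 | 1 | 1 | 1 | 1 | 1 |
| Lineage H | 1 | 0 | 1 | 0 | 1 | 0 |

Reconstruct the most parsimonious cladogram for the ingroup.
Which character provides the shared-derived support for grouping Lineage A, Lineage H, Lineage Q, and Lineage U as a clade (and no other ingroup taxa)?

enlarged canines

Character polarity is set by the outgroup: the derived state is whichever differs from the outgroup's state, so for compound eyes, forked tongue the derived state is '0', and for the remaining characters it is '1'.
enlarged canines: derived state '1' in Lineage A, Lineage H, Lineage Q, and Lineage U only — synapomorphy for {Lineage A, Lineage H, Lineage Q, Lineage U}.
Only Lineage A, Lineage Q, and Lineage U show the derived state '1' for webbed digits, supporting them as a clade.
compound eyes: derived state '0' in Lineage U only — an autapomorphy, so it tells us nothing about relationships among taxa.
nictitating membrane groups Lineage A and Lineage C, which is incompatible with the clades supported by the remaining characters; treating it as convergent (homoplasy) costs fewer steps than any alternative tree.
forked tongue: derived state '0' in Lineage C only — an autapomorphy, so it tells us nothing about relationships among taxa.
gular pouch (derived state '1') is shared by Lineage A and Lineage Q — a synapomorphy uniting that clade.
Most parsimonious ingroup topology: (((Lineage U,(Lineage Q,Lineage A)),Lineage H),Lineage C).
The clade {Lineage A, Lineage H, Lineage Q, Lineage U} is supported by enlarged canines: its derived state '1' occurs in exactly those taxa and in no other taxon (including the outgroup).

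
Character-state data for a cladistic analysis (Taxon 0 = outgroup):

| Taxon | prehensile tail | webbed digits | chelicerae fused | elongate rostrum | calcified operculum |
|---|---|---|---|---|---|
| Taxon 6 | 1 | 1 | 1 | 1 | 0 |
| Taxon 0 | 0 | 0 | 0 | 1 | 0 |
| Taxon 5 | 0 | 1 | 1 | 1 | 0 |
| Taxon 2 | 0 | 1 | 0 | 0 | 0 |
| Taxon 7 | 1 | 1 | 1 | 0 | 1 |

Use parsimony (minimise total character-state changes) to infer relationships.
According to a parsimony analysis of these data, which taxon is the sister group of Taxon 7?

Taxon 6

Character polarity is set by the outgroup: the derived state is whichever differs from the outgroup's state, so for elongate rostrum the derived state is '0', and for the remaining characters it is '1'.
Only Taxon 6 and Taxon 7 show the derived state '1' for prehensile tail, supporting them as a clade.
webbed digits (derived state '1') is shared by all ingroup taxa — unites the whole ingroup.
chelicerae fused (derived state '1') is shared by Taxon 5, Taxon 6, and Taxon 7 — a synapomorphy uniting that clade.
elongate rostrum groups Taxon 2 and Taxon 7, which is incompatible with the clades supported by the remaining characters; treating it as convergent (homoplasy) costs fewer steps than any alternative tree.
calcified operculum: derived state '1' in Taxon 7 only — an autapomorphy, so it tells us nothing about relationships among taxa.
Most parsimonious ingroup topology: (((Taxon 7,Taxon 6),Taxon 5),Taxon 2).
Taxon 7 and Taxon 6 form a cherry on this tree, so they are sister taxa.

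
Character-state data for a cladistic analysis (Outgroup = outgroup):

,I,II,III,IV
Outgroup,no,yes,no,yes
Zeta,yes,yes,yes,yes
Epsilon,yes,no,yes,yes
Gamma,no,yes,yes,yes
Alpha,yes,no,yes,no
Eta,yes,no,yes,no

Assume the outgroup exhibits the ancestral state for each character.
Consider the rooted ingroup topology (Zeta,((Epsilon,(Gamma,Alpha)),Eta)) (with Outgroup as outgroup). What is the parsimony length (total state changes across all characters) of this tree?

7

Map each character onto (Zeta,((Epsilon,(Gamma,Alpha)),Eta)) (rooted by Outgroup) and count the minimum state changes it requires (Fitch parsimony):
I: 2; II: 2; III: 1; IV: 2.
Total tree length = 7.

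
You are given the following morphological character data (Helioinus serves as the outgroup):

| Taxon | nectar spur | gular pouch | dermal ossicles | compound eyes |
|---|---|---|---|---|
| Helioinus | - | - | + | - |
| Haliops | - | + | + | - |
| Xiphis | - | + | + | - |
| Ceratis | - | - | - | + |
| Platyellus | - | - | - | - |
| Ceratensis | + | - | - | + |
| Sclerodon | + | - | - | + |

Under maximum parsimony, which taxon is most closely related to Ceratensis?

Sclerodon

Character polarity is set by the outgroup: the derived state is whichever differs from the outgroup's state, so for dermal ossicles the derived state is '-', and for the remaining characters it is '+'.
Only Ceratensis and Sclerodon show the derived state '+' for nectar spur, supporting them as a clade.
gular pouch (derived state '+') is shared by Haliops and Xiphis — a synapomorphy uniting that clade.
Only Ceratensis, Ceratis, Platyellus, and Sclerodon show the derived state '-' for dermal ossicles, supporting them as a clade.
Only Ceratensis, Ceratis, and Sclerodon show the derived state '+' for compound eyes, supporting them as a clade.
Most parsimonious ingroup topology: ((Haliops,Xiphis),((Ceratis,(Ceratensis,Sclerodon)),Platyellus)).
Ceratensis and Sclerodon form a cherry on this tree, so they are sister taxa.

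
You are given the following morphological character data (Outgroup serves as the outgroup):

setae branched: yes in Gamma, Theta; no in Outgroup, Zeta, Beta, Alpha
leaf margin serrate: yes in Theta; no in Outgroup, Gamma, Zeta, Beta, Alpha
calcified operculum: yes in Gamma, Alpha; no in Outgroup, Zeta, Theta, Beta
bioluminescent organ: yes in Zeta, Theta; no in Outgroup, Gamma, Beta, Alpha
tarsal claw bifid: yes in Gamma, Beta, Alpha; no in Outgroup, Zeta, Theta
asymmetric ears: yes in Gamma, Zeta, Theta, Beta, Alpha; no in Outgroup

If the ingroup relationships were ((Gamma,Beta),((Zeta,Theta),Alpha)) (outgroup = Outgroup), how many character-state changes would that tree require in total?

9

Map each character onto ((Gamma,Beta),((Zeta,Theta),Alpha)) (rooted by Outgroup) and count the minimum state changes it requires (Fitch parsimony):
setae branched: 2; leaf margin serrate: 1; calcified operculum: 2; bioluminescent organ: 1; tarsal claw bifid: 2; asymmetric ears: 1.
Total tree length = 9.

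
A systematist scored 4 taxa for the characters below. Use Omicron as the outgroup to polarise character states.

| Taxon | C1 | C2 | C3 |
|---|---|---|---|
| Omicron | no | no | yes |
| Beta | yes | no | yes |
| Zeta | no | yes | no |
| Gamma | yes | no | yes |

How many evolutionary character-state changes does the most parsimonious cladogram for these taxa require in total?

Character polarity is set by the outgroup: the derived state is whichever differs from the outgroup's state, so for C3 the derived state is 'no', and for the remaining characters it is 'yes'.
Only Beta and Gamma show the derived state 'yes' for C1, supporting them as a clade.
C2 (derived state 'yes') is unique to Zeta (autapomorphy; uninformative for grouping).
C3 (derived state 'no') is unique to Zeta (autapomorphy; uninformative for grouping).
Most parsimonious ingroup topology: ((Beta,Gamma),Zeta).
Changes per character on this tree: C1: 1; C2: 1; C3: 1.
Total = 3.

3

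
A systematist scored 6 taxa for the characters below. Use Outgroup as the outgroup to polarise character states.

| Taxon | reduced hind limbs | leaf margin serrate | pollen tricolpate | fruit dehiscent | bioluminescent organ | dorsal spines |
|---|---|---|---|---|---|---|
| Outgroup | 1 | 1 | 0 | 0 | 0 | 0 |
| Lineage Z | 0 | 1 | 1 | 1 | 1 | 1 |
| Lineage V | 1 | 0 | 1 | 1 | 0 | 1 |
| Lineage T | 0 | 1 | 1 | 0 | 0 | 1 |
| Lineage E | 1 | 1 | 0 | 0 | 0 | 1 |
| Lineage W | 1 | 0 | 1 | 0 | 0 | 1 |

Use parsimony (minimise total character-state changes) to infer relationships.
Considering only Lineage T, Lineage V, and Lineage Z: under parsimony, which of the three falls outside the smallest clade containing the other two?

Character polarity is set by the outgroup: the derived state is whichever differs from the outgroup's state, so for reduced hind limbs, leaf margin serrate the derived state is '0', and for the remaining characters it is '1'.
reduced hind limbs (derived state '0') is shared by Lineage T and Lineage Z — a synapomorphy uniting that clade.
leaf margin serrate (derived state '0') is shared by Lineage V and Lineage W — a synapomorphy uniting that clade.
Only Lineage T, Lineage V, Lineage W, and Lineage Z show the derived state '1' for pollen tricolpate, supporting them as a clade.
fruit dehiscent groups Lineage V and Lineage Z, which is incompatible with the clades supported by the remaining characters; treating it as convergent (homoplasy) costs fewer steps than any alternative tree.
bioluminescent organ (derived state '1') is unique to Lineage Z (autapomorphy; uninformative for grouping).
All ingroup taxa share the derived state '1' for dorsal spines; it defines the ingroup but does not resolve relationships within it.
Most parsimonious ingroup topology: (((Lineage Z,Lineage T),(Lineage V,Lineage W)),Lineage E).
Lineage Z and Lineage T share a more recent common ancestor with each other than either does with Lineage V, so Lineage V is the least closely related of the three.

Lineage V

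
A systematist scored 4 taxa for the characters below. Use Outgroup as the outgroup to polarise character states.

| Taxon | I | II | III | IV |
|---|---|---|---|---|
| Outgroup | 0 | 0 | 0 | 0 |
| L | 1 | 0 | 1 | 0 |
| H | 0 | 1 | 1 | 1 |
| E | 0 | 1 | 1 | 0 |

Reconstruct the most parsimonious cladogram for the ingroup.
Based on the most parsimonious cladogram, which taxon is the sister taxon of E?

H

The outgroup has state '0' for every character, so '1' is the derived state throughout.
I: derived state '1' in L only — an autapomorphy, so it tells us nothing about relationships among taxa.
II: derived state '1' in E and H only — synapomorphy for {E, H}.
All ingroup taxa share the derived state '1' for III; it defines the ingroup but does not resolve relationships within it.
IV (derived state '1') is unique to H (autapomorphy; uninformative for grouping).
Most parsimonious ingroup topology: ((E,H),L).
E and H form a cherry on this tree, so they are sister taxa.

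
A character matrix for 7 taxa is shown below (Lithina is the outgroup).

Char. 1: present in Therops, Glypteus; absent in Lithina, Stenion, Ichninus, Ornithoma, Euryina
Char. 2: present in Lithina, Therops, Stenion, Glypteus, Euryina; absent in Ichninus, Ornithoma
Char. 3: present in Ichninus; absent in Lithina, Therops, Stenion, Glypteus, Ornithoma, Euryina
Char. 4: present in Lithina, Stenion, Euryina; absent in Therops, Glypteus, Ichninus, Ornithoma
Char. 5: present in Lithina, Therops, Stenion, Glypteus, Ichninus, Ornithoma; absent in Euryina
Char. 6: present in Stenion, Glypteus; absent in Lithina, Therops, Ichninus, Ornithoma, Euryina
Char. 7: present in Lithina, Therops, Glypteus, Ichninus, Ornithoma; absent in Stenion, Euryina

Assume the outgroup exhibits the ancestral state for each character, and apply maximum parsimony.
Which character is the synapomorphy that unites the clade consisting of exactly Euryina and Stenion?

Character polarity is set by the outgroup: the derived state is whichever differs from the outgroup's state, so for Char. 2, Char. 4, Char. 5, Char. 7 the derived state is 'absent', and for the remaining characters it is 'present'.
Char. 1 (derived state 'present') is shared by Glypteus and Therops — a synapomorphy uniting that clade.
Char. 2 (derived state 'absent') is shared by Ichninus and Ornithoma — a synapomorphy uniting that clade.
Char. 3: derived state 'present' in Ichninus only — an autapomorphy, so it tells us nothing about relationships among taxa.
Char. 4 (derived state 'absent') is shared by Glypteus, Ichninus, Ornithoma, and Therops — a synapomorphy uniting that clade.
Char. 5: derived state 'absent' in Euryina only — an autapomorphy, so it tells us nothing about relationships among taxa.
Char. 6 groups Glypteus and Stenion, which is incompatible with the clades supported by the remaining characters; treating it as convergent (homoplasy) costs fewer steps than any alternative tree.
Only Euryina and Stenion show the derived state 'absent' for Char. 7, supporting them as a clade.
Most parsimonious ingroup topology: (((Therops,Glypteus),(Ichninus,Ornithoma)),(Stenion,Euryina)).
The clade {Euryina, Stenion} is supported by Char. 7: its derived state 'absent' occurs in exactly those taxa and in no other taxon (including the outgroup).

Char. 7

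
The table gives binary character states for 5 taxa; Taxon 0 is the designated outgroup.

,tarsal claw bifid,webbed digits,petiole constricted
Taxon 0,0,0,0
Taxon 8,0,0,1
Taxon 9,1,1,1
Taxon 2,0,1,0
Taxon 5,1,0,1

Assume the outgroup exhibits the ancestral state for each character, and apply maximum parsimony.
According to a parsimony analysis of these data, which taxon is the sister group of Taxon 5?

The outgroup has state '0' for every character, so '1' is the derived state throughout.
Only Taxon 5 and Taxon 9 show the derived state '1' for tarsal claw bifid, supporting them as a clade.
webbed digits (state '1') occurs in Taxon 2 and Taxon 9 but conflicts with the nesting implied by the other characters — most parsimoniously interpreted as homoplasy.
petiole constricted (derived state '1') is shared by Taxon 5, Taxon 8, and Taxon 9 — a synapomorphy uniting that clade.
Most parsimonious ingroup topology: ((Taxon 8,(Taxon 9,Taxon 5)),Taxon 2).
Taxon 5 and Taxon 9 form a cherry on this tree, so they are sister taxa.

Taxon 9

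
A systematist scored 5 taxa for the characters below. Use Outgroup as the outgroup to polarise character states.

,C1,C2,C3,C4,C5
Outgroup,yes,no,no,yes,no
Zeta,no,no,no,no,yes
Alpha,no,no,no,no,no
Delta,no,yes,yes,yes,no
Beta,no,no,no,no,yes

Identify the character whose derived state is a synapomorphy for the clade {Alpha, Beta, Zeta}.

Character polarity is set by the outgroup: the derived state is whichever differs from the outgroup's state, so for C1, C4 the derived state is 'no', and for the remaining characters it is 'yes'.
All ingroup taxa share the derived state 'no' for C1; it defines the ingroup but does not resolve relationships within it.
C2 (derived state 'yes') is unique to Delta (autapomorphy; uninformative for grouping).
C3: derived state 'yes' in Delta only — an autapomorphy, so it tells us nothing about relationships among taxa.
Only Alpha, Beta, and Zeta show the derived state 'no' for C4, supporting them as a clade.
C5 (derived state 'yes') is shared by Beta and Zeta — a synapomorphy uniting that clade.
Most parsimonious ingroup topology: (((Zeta,Beta),Alpha),Delta).
The clade {Alpha, Beta, Zeta} is supported by C4: its derived state 'no' occurs in exactly those taxa and in no other taxon (including the outgroup).

C4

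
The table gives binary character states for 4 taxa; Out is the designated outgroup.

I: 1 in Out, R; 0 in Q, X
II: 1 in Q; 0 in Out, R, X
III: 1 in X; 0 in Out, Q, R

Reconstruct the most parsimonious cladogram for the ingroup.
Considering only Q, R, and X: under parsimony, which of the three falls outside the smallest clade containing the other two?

Character polarity is set by the outgroup: the derived state is whichever differs from the outgroup's state, so for I the derived state is '0', and for the remaining characters it is '1'.
I: derived state '0' in Q and X only — synapomorphy for {Q, X}.
II (derived state '1') is unique to Q (autapomorphy; uninformative for grouping).
III (derived state '1') is unique to X (autapomorphy; uninformative for grouping).
Most parsimonious ingroup topology: ((Q,X),R).
Q and X share a more recent common ancestor with each other than either does with R, so R is the least closely related of the three.

R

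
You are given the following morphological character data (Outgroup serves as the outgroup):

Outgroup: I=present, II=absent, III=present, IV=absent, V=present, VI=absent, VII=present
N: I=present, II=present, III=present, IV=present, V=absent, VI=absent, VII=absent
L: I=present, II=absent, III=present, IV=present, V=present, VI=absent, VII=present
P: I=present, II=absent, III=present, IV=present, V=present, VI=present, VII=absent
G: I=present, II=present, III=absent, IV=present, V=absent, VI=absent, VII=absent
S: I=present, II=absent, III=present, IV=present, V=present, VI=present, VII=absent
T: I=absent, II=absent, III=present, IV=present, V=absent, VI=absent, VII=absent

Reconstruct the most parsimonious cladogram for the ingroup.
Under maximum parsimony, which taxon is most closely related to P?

S

Character polarity is set by the outgroup: the derived state is whichever differs from the outgroup's state, so for I, III, V, VII the derived state is 'absent', and for the remaining characters it is 'present'.
I (derived state 'absent') is unique to T (autapomorphy; uninformative for grouping).
II: derived state 'present' in G and N only — synapomorphy for {G, N}.
III: derived state 'absent' in G only — an autapomorphy, so it tells us nothing about relationships among taxa.
All ingroup taxa share the derived state 'present' for IV; it defines the ingroup but does not resolve relationships within it.
V: derived state 'absent' in G, N, and T only — synapomorphy for {G, N, T}.
VI: derived state 'present' in P and S only — synapomorphy for {P, S}.
VII: derived state 'absent' in G, N, P, S, and T only — synapomorphy for {G, N, P, S, T}.
Most parsimonious ingroup topology: ((((N,G),T),(P,S)),L).
P and S form a cherry on this tree, so they are sister taxa.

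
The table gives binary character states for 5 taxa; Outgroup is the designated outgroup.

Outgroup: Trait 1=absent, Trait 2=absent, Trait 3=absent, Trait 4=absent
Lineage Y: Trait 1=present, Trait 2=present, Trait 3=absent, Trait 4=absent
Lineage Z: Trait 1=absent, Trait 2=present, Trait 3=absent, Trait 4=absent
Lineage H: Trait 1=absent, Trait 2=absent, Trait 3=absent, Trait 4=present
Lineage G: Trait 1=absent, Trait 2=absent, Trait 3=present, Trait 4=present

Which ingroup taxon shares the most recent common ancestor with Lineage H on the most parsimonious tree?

Lineage G

The outgroup has state 'absent' for every character, so 'present' is the derived state throughout.
Trait 1 (derived state 'present') is unique to Lineage Y (autapomorphy; uninformative for grouping).
Trait 2 (derived state 'present') is shared by Lineage Y and Lineage Z — a synapomorphy uniting that clade.
Trait 3 (derived state 'present') is unique to Lineage G (autapomorphy; uninformative for grouping).
Only Lineage G and Lineage H show the derived state 'present' for Trait 4, supporting them as a clade.
Most parsimonious ingroup topology: ((Lineage Y,Lineage Z),(Lineage H,Lineage G)).
Lineage H and Lineage G form a cherry on this tree, so they are sister taxa.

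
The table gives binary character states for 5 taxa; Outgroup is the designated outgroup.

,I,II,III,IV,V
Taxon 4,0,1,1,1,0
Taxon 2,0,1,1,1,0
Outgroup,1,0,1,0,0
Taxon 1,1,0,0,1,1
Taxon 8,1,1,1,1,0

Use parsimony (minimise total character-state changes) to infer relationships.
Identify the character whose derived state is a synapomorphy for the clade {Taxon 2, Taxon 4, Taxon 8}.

II

Character polarity is set by the outgroup: the derived state is whichever differs from the outgroup's state, so for I, III the derived state is '0', and for the remaining characters it is '1'.
Only Taxon 2 and Taxon 4 show the derived state '0' for I, supporting them as a clade.
Only Taxon 2, Taxon 4, and Taxon 8 show the derived state '1' for II, supporting them as a clade.
III: derived state '0' in Taxon 1 only — an autapomorphy, so it tells us nothing about relationships among taxa.
All ingroup taxa share the derived state '1' for IV; it defines the ingroup but does not resolve relationships within it.
V: derived state '1' in Taxon 1 only — an autapomorphy, so it tells us nothing about relationships among taxa.
Most parsimonious ingroup topology: (((Taxon 4,Taxon 2),Taxon 8),Taxon 1).
The clade {Taxon 2, Taxon 4, Taxon 8} is supported by II: its derived state '1' occurs in exactly those taxa and in no other taxon (including the outgroup).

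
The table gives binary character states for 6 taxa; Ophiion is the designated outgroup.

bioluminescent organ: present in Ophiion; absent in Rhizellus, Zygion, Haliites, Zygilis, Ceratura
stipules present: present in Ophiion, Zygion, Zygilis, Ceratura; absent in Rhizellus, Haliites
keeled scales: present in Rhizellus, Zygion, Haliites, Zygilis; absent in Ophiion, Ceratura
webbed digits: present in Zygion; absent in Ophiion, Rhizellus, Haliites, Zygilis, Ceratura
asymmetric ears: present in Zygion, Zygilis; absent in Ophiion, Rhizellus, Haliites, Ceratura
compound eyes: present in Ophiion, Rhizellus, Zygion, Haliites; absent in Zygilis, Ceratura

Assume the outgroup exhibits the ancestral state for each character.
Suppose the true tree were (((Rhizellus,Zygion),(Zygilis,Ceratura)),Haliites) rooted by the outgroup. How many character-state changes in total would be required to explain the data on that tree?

Map each character onto (((Rhizellus,Zygion),(Zygilis,Ceratura)),Haliites) (rooted by Ophiion) and count the minimum state changes it requires (Fitch parsimony):
bioluminescent organ: 1; stipules present: 2; keeled scales: 2; webbed digits: 1; asymmetric ears: 2; compound eyes: 1.
Total tree length = 9.

9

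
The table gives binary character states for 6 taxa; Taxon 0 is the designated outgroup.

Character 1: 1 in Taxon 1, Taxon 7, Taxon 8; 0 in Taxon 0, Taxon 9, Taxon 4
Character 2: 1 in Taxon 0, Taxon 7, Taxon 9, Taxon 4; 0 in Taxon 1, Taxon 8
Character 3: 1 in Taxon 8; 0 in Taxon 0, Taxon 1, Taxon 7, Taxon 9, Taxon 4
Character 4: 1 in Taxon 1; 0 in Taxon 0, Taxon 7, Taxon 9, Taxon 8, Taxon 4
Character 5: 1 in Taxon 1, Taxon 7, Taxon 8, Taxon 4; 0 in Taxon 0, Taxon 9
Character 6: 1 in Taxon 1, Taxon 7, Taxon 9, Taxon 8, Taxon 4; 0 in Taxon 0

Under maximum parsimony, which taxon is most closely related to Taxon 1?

Character polarity is set by the outgroup: the derived state is whichever differs from the outgroup's state, so for Character 2 the derived state is '0', and for the remaining characters it is '1'.
Only Taxon 1, Taxon 7, and Taxon 8 show the derived state '1' for Character 1, supporting them as a clade.
Only Taxon 1 and Taxon 8 show the derived state '0' for Character 2, supporting them as a clade.
Character 3 (derived state '1') is unique to Taxon 8 (autapomorphy; uninformative for grouping).
Character 4 (derived state '1') is unique to Taxon 1 (autapomorphy; uninformative for grouping).
Only Taxon 1, Taxon 4, Taxon 7, and Taxon 8 show the derived state '1' for Character 5, supporting them as a clade.
All ingroup taxa share the derived state '1' for Character 6; it defines the ingroup but does not resolve relationships within it.
Most parsimonious ingroup topology: ((((Taxon 1,Taxon 8),Taxon 7),Taxon 4),Taxon 9).
Taxon 1 and Taxon 8 form a cherry on this tree, so they are sister taxa.

Taxon 8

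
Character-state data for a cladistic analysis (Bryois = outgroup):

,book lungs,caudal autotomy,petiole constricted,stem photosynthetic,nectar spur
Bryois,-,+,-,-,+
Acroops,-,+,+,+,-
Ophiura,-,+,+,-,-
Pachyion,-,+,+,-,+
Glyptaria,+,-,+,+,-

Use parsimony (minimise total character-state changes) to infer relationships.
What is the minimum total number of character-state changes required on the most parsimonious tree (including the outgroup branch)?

Character polarity is set by the outgroup: the derived state is whichever differs from the outgroup's state, so for caudal autotomy, nectar spur the derived state is '-', and for the remaining characters it is '+'.
book lungs: derived state '+' in Glyptaria only — an autapomorphy, so it tells us nothing about relationships among taxa.
caudal autotomy: derived state '-' in Glyptaria only — an autapomorphy, so it tells us nothing about relationships among taxa.
All ingroup taxa share the derived state '+' for petiole constricted; it defines the ingroup but does not resolve relationships within it.
Only Acroops and Glyptaria show the derived state '+' for stem photosynthetic, supporting them as a clade.
Only Acroops, Glyptaria, and Ophiura show the derived state '-' for nectar spur, supporting them as a clade.
Most parsimonious ingroup topology: (((Acroops,Glyptaria),Ophiura),Pachyion).
Changes per character on this tree: book lungs: 1; caudal autotomy: 1; petiole constricted: 1; stem photosynthetic: 1; nectar spur: 1.
Total = 5.

5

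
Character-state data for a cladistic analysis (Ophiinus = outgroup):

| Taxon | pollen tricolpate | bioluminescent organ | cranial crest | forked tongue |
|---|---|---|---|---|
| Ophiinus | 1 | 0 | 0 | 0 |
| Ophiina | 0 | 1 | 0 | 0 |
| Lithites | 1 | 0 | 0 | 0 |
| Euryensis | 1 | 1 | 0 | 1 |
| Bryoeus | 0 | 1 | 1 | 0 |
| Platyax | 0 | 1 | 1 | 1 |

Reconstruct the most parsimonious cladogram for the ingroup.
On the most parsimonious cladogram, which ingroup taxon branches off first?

Character polarity is set by the outgroup: the derived state is whichever differs from the outgroup's state, so for pollen tricolpate the derived state is '0', and for the remaining characters it is '1'.
pollen tricolpate: derived state '0' in Bryoeus, Ophiina, and Platyax only — synapomorphy for {Bryoeus, Ophiina, Platyax}.
Only Bryoeus, Euryensis, Ophiina, and Platyax show the derived state '1' for bioluminescent organ, supporting them as a clade.
cranial crest (derived state '1') is shared by Bryoeus and Platyax — a synapomorphy uniting that clade.
forked tongue groups Euryensis and Platyax, which is incompatible with the clades supported by the remaining characters; treating it as convergent (homoplasy) costs fewer steps than any alternative tree.
Most parsimonious ingroup topology: (((Ophiina,(Bryoeus,Platyax)),Euryensis),Lithites).
Lithites is sister to the clade containing all other ingroup taxa, so it is the earliest-diverging (most basal) ingroup lineage.

Lithites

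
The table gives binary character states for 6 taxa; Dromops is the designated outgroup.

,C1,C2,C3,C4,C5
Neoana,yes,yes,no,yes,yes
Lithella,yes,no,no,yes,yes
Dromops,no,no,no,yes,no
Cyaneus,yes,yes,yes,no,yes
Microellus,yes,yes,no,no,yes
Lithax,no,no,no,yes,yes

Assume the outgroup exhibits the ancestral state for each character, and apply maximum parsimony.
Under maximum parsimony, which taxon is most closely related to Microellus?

Cyaneus

Character polarity is set by the outgroup: the derived state is whichever differs from the outgroup's state, so for C4 the derived state is 'no', and for the remaining characters it is 'yes'.
Only Cyaneus, Lithella, Microellus, and Neoana show the derived state 'yes' for C1, supporting them as a clade.
Only Cyaneus, Microellus, and Neoana show the derived state 'yes' for C2, supporting them as a clade.
C3: derived state 'yes' in Cyaneus only — an autapomorphy, so it tells us nothing about relationships among taxa.
Only Cyaneus and Microellus show the derived state 'no' for C4, supporting them as a clade.
All ingroup taxa share the derived state 'yes' for C5; it defines the ingroup but does not resolve relationships within it.
Most parsimonious ingroup topology: ((((Cyaneus,Microellus),Neoana),Lithella),Lithax).
Microellus and Cyaneus form a cherry on this tree, so they are sister taxa.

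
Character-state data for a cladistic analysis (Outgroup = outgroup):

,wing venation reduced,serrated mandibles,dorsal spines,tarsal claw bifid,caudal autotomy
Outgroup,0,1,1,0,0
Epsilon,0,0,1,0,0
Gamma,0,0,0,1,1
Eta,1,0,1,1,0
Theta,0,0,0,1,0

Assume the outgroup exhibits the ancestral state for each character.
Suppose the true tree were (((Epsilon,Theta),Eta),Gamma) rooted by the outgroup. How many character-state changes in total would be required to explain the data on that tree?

Map each character onto (((Epsilon,Theta),Eta),Gamma) (rooted by Outgroup) and count the minimum state changes it requires (Fitch parsimony):
wing venation reduced: 1; serrated mandibles: 1; dorsal spines: 2; tarsal claw bifid: 2; caudal autotomy: 1.
Total tree length = 7.

7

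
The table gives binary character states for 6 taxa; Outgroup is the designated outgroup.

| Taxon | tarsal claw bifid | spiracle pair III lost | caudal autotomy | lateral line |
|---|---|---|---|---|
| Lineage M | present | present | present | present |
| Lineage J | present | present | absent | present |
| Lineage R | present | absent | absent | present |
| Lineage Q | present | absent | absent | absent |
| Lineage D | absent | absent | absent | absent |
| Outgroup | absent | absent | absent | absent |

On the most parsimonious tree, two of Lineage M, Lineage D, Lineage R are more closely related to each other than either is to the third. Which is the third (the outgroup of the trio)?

The outgroup has state 'absent' for every character, so 'present' is the derived state throughout.
tarsal claw bifid: derived state 'present' in Lineage J, Lineage M, Lineage Q, and Lineage R only — synapomorphy for {Lineage J, Lineage M, Lineage Q, Lineage R}.
spiracle pair III lost (derived state 'present') is shared by Lineage J and Lineage M — a synapomorphy uniting that clade.
caudal autotomy (derived state 'present') is unique to Lineage M (autapomorphy; uninformative for grouping).
lateral line (derived state 'present') is shared by Lineage J, Lineage M, and Lineage R — a synapomorphy uniting that clade.
Most parsimonious ingroup topology: ((Lineage Q,(Lineage R,(Lineage J,Lineage M))),Lineage D).
Lineage M and Lineage R share a more recent common ancestor with each other than either does with Lineage D, so Lineage D is the least closely related of the three.

Lineage D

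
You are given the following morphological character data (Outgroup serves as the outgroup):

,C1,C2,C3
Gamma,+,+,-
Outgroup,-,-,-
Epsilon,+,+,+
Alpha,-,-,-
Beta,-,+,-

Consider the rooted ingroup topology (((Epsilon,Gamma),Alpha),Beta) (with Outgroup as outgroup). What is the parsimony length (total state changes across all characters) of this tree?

4

Map each character onto (((Epsilon,Gamma),Alpha),Beta) (rooted by Outgroup) and count the minimum state changes it requires (Fitch parsimony):
C1: 1; C2: 2; C3: 1.
Total tree length = 4.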